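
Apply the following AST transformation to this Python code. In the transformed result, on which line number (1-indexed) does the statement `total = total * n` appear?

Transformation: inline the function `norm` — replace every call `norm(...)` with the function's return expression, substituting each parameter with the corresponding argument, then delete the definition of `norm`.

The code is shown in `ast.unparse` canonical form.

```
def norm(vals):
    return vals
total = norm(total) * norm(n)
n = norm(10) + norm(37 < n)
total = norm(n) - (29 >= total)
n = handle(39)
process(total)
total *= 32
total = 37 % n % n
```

Transformed code:
total = total * n
n = 10 + (37 < n)
total = n - (29 >= total)
n = handle(39)
process(total)
total *= 32
total = 37 % n % n

1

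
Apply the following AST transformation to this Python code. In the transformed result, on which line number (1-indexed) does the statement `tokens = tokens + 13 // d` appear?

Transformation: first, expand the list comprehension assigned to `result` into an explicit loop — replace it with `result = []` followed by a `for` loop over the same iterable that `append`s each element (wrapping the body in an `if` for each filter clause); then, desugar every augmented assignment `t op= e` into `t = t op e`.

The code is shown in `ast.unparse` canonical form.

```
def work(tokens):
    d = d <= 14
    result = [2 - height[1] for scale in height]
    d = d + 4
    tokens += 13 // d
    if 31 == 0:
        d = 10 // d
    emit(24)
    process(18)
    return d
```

7

Transformed code:
def work(tokens):
    d = d <= 14
    result = []
    for scale in height:
        result.append(2 - height[1])
    d = d + 4
    tokens = tokens + 13 // d
    if 31 == 0:
        d = 10 // d
    emit(24)
    process(18)
    return d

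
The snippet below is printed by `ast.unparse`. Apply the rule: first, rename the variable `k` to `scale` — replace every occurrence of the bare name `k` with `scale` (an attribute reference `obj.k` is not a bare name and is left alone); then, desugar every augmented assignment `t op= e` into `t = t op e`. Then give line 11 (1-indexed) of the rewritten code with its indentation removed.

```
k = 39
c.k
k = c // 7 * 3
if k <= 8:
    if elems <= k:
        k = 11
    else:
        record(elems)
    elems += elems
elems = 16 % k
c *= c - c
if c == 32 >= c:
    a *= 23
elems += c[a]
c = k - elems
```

Transformed code:
scale = 39
c.k
scale = c // 7 * 3
if scale <= 8:
    if elems <= scale:
        scale = 11
    else:
        record(elems)
    elems = elems + elems
elems = 16 % scale
c = c * (c - c)
if c == 32 >= c:
    a = a * 23
elems = elems + c[a]
c = scale - elems

c = c * (c - c)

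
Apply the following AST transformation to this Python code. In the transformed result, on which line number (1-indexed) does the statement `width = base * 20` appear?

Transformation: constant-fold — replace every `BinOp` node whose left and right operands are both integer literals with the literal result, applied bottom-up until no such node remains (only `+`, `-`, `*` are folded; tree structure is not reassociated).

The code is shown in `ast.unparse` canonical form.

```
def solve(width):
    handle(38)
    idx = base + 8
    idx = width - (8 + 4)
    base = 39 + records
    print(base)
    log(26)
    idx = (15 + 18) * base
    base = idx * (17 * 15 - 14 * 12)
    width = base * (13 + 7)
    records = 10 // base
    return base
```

10

Transformed code:
def solve(width):
    handle(38)
    idx = base + 8
    idx = width - 12
    base = 39 + records
    print(base)
    log(26)
    idx = 33 * base
    base = idx * 87
    width = base * 20
    records = 10 // base
    return base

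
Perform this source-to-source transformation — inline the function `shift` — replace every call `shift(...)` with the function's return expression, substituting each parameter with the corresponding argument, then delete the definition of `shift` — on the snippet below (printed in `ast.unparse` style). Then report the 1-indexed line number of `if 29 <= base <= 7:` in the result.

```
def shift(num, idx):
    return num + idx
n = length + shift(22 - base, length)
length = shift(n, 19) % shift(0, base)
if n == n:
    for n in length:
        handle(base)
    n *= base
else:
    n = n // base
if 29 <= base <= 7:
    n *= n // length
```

Transformed code:
n = length + (22 - base + length)
length = (n + 19) % (0 + base)
if n == n:
    for n in length:
        handle(base)
    n *= base
else:
    n = n // base
if 29 <= base <= 7:
    n *= n // length

9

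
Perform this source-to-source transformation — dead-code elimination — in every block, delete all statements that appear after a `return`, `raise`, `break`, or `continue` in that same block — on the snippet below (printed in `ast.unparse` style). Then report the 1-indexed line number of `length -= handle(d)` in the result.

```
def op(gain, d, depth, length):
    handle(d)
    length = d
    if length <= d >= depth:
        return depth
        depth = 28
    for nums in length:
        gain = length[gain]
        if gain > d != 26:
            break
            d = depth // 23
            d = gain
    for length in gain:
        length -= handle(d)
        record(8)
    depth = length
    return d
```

Transformed code:
def op(gain, d, depth, length):
    handle(d)
    length = d
    if length <= d >= depth:
        return depth
    for nums in length:
        gain = length[gain]
        if gain > d != 26:
            break
    for length in gain:
        length -= handle(d)
        record(8)
    depth = length
    return d

11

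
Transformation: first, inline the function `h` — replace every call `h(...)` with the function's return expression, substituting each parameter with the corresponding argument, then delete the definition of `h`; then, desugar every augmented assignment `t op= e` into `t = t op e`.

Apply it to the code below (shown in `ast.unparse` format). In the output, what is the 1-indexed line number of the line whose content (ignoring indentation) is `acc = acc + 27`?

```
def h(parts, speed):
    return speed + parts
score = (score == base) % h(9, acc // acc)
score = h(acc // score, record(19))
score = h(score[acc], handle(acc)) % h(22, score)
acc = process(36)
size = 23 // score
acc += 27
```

Transformed code:
score = (score == base) % (acc // acc + 9)
score = record(19) + acc // score
score = (handle(acc) + score[acc]) % (score + 22)
acc = process(36)
size = 23 // score
acc = acc + 27

6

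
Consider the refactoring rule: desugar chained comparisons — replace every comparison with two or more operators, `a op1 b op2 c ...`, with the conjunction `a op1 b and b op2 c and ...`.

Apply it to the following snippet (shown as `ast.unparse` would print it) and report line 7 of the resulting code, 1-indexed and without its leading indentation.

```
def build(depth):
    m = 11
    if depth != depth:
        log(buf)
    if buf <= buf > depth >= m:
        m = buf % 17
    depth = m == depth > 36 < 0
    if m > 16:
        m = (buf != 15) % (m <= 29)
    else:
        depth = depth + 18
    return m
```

Transformed code:
def build(depth):
    m = 11
    if depth != depth:
        log(buf)
    if buf <= buf and buf > depth and (depth >= m):
        m = buf % 17
    depth = m == depth and depth > 36 and (36 < 0)
    if m > 16:
        m = (buf != 15) % (m <= 29)
    else:
        depth = depth + 18
    return m

depth = m == depth and depth > 36 and (36 < 0)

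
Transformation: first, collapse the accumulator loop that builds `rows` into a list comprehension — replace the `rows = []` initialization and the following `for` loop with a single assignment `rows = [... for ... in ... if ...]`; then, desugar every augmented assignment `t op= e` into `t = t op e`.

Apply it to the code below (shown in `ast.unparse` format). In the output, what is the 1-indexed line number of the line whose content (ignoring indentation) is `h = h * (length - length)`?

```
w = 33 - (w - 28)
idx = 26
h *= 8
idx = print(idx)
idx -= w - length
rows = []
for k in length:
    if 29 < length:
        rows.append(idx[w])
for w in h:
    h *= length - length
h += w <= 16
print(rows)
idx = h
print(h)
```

Transformed code:
w = 33 - (w - 28)
idx = 26
h = h * 8
idx = print(idx)
idx = idx - (w - length)
rows = [idx[w] for k in length if 29 < length]
for w in h:
    h = h * (length - length)
h = h + (w <= 16)
print(rows)
idx = h
print(h)

8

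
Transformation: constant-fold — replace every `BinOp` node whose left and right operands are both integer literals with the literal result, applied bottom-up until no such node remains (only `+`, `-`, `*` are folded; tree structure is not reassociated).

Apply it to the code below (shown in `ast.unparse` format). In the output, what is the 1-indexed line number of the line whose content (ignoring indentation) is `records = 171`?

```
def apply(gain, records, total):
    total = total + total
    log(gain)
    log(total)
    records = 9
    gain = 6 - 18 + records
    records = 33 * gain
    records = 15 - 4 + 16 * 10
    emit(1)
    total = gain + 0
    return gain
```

8

Transformed code:
def apply(gain, records, total):
    total = total + total
    log(gain)
    log(total)
    records = 9
    gain = -12 + records
    records = 33 * gain
    records = 171
    emit(1)
    total = gain + 0
    return gain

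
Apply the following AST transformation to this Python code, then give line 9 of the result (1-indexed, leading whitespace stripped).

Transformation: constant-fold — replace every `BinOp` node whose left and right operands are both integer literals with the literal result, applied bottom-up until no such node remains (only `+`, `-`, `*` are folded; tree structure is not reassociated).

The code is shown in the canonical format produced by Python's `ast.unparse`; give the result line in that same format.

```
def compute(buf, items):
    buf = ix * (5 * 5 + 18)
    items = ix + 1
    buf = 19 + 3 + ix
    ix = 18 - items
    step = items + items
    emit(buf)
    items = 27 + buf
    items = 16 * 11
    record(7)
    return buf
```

Transformed code:
def compute(buf, items):
    buf = ix * 43
    items = ix + 1
    buf = 22 + ix
    ix = 18 - items
    step = items + items
    emit(buf)
    items = 27 + buf
    items = 176
    record(7)
    return buf

items = 176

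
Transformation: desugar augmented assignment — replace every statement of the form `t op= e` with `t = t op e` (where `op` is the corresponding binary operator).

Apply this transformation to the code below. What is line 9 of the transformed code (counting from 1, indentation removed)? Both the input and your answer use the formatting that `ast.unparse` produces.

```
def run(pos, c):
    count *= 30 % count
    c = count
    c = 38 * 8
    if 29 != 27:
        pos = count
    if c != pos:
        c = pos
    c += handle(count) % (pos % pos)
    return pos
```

Transformed code:
def run(pos, c):
    count = count * (30 % count)
    c = count
    c = 38 * 8
    if 29 != 27:
        pos = count
    if c != pos:
        c = pos
    c = c + handle(count) % (pos % pos)
    return pos

c = c + handle(count) % (pos % pos)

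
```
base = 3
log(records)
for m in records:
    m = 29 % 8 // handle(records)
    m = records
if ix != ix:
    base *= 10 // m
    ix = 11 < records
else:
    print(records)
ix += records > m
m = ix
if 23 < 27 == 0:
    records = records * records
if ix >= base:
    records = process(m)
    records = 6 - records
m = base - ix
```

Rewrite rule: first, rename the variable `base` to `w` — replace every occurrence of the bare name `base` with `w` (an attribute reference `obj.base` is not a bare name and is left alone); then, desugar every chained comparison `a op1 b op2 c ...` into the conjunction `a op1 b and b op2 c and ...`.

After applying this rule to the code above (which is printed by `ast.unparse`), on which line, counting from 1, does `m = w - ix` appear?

18

Transformed code:
w = 3
log(records)
for m in records:
    m = 29 % 8 // handle(records)
    m = records
if ix != ix:
    w *= 10 // m
    ix = 11 < records
else:
    print(records)
ix += records > m
m = ix
if 23 < 27 and 27 == 0:
    records = records * records
if ix >= w:
    records = process(m)
    records = 6 - records
m = w - ix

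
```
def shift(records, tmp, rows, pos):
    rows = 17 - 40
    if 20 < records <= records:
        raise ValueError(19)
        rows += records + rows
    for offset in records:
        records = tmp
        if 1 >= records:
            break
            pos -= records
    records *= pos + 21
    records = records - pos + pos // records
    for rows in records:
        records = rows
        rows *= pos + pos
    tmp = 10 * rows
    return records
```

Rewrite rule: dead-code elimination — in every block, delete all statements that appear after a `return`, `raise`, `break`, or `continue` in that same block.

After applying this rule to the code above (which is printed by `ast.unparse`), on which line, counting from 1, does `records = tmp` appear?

Transformed code:
def shift(records, tmp, rows, pos):
    rows = 17 - 40
    if 20 < records <= records:
        raise ValueError(19)
    for offset in records:
        records = tmp
        if 1 >= records:
            break
    records *= pos + 21
    records = records - pos + pos // records
    for rows in records:
        records = rows
        rows *= pos + pos
    tmp = 10 * rows
    return records

6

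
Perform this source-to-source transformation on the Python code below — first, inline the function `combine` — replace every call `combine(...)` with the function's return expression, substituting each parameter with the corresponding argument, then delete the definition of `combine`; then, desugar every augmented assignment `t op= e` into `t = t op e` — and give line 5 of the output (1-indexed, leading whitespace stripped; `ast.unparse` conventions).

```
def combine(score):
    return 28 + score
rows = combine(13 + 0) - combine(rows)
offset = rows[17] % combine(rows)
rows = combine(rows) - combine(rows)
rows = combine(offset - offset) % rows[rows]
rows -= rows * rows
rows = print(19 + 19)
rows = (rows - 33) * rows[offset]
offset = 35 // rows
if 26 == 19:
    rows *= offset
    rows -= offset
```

rows = rows - rows * rows

Transformed code:
rows = 28 + (13 + 0) - (28 + rows)
offset = rows[17] % (28 + rows)
rows = 28 + rows - (28 + rows)
rows = (28 + (offset - offset)) % rows[rows]
rows = rows - rows * rows
rows = print(19 + 19)
rows = (rows - 33) * rows[offset]
offset = 35 // rows
if 26 == 19:
    rows = rows * offset
    rows = rows - offset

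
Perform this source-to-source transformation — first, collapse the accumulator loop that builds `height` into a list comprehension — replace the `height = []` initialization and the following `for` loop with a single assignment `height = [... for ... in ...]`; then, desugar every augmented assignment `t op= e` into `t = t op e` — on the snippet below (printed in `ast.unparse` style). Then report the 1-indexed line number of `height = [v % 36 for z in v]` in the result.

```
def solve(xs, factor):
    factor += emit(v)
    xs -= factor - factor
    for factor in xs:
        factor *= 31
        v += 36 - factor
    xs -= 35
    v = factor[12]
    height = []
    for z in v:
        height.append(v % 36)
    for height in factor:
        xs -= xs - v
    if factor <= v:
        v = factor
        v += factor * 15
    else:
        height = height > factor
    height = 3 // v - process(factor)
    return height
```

9

Transformed code:
def solve(xs, factor):
    factor = factor + emit(v)
    xs = xs - (factor - factor)
    for factor in xs:
        factor = factor * 31
        v = v + (36 - factor)
    xs = xs - 35
    v = factor[12]
    height = [v % 36 for z in v]
    for height in factor:
        xs = xs - (xs - v)
    if factor <= v:
        v = factor
        v = v + factor * 15
    else:
        height = height > factor
    height = 3 // v - process(factor)
    return height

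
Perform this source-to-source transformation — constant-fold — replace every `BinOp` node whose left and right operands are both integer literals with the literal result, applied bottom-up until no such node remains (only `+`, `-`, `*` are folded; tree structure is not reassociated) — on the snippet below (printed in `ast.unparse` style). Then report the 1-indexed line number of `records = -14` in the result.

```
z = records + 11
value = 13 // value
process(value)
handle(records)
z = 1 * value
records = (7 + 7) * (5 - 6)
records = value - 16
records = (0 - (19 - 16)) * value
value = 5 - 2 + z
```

Transformed code:
z = records + 11
value = 13 // value
process(value)
handle(records)
z = 1 * value
records = -14
records = value - 16
records = -3 * value
value = 3 + z

6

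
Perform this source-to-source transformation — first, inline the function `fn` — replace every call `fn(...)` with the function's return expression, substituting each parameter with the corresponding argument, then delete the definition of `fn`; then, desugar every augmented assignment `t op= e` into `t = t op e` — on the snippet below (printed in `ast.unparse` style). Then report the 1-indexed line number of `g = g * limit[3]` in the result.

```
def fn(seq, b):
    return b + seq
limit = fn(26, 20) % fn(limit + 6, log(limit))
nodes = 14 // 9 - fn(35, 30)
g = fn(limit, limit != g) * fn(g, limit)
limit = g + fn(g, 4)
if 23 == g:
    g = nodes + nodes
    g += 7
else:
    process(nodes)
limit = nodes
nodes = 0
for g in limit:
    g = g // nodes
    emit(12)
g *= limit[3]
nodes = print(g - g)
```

Transformed code:
limit = (20 + 26) % (log(limit) + (limit + 6))
nodes = 14 // 9 - (30 + 35)
g = ((limit != g) + limit) * (limit + g)
limit = g + (4 + g)
if 23 == g:
    g = nodes + nodes
    g = g + 7
else:
    process(nodes)
limit = nodes
nodes = 0
for g in limit:
    g = g // nodes
    emit(12)
g = g * limit[3]
nodes = print(g - g)

15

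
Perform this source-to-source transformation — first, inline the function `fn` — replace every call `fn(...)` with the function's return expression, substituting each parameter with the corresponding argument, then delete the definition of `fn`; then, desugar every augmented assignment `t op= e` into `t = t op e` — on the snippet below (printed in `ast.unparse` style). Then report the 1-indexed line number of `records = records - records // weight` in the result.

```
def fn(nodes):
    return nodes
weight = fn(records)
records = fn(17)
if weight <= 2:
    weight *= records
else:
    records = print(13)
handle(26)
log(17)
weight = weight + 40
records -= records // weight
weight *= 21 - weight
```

10

Transformed code:
weight = records
records = 17
if weight <= 2:
    weight = weight * records
else:
    records = print(13)
handle(26)
log(17)
weight = weight + 40
records = records - records // weight
weight = weight * (21 - weight)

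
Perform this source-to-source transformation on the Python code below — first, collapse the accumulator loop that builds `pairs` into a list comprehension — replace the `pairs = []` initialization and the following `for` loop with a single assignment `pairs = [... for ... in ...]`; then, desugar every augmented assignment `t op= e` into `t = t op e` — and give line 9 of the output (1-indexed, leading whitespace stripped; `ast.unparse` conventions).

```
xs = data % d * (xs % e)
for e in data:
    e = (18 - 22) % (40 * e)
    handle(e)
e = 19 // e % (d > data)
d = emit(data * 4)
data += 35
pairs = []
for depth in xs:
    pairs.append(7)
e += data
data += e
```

e = e + data

Transformed code:
xs = data % d * (xs % e)
for e in data:
    e = (18 - 22) % (40 * e)
    handle(e)
e = 19 // e % (d > data)
d = emit(data * 4)
data = data + 35
pairs = [7 for depth in xs]
e = e + data
data = data + e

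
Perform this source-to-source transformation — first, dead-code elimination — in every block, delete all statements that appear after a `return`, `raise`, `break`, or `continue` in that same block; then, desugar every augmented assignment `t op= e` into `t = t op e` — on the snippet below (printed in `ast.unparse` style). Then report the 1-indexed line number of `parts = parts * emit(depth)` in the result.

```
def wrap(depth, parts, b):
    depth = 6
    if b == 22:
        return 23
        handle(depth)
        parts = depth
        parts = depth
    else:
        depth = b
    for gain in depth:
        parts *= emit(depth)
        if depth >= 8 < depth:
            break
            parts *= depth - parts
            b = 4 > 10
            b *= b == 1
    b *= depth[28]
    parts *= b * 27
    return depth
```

Transformed code:
def wrap(depth, parts, b):
    depth = 6
    if b == 22:
        return 23
    else:
        depth = b
    for gain in depth:
        parts = parts * emit(depth)
        if depth >= 8 < depth:
            break
    b = b * depth[28]
    parts = parts * (b * 27)
    return depth

8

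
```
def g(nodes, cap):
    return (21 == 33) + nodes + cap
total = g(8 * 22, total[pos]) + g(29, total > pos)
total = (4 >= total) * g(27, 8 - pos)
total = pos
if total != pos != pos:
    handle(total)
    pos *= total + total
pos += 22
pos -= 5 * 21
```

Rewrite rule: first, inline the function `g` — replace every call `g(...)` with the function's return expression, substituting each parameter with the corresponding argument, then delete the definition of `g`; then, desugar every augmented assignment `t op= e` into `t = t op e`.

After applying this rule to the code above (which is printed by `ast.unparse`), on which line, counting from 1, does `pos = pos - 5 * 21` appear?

8

Transformed code:
total = (21 == 33) + 8 * 22 + total[pos] + ((21 == 33) + 29 + (total > pos))
total = (4 >= total) * ((21 == 33) + 27 + (8 - pos))
total = pos
if total != pos != pos:
    handle(total)
    pos = pos * (total + total)
pos = pos + 22
pos = pos - 5 * 21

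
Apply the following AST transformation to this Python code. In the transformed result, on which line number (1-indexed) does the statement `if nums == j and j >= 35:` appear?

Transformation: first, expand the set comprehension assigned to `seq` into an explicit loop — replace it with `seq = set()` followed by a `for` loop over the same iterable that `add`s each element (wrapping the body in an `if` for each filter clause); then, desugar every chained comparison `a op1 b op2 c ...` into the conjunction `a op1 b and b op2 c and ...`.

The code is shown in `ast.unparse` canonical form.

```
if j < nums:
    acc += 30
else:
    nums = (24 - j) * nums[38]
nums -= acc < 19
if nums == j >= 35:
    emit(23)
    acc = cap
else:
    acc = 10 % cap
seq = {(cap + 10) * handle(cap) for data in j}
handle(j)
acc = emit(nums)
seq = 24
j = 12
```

Transformed code:
if j < nums:
    acc += 30
else:
    nums = (24 - j) * nums[38]
nums -= acc < 19
if nums == j and j >= 35:
    emit(23)
    acc = cap
else:
    acc = 10 % cap
seq = set()
for data in j:
    seq.add((cap + 10) * handle(cap))
handle(j)
acc = emit(nums)
seq = 24
j = 12

6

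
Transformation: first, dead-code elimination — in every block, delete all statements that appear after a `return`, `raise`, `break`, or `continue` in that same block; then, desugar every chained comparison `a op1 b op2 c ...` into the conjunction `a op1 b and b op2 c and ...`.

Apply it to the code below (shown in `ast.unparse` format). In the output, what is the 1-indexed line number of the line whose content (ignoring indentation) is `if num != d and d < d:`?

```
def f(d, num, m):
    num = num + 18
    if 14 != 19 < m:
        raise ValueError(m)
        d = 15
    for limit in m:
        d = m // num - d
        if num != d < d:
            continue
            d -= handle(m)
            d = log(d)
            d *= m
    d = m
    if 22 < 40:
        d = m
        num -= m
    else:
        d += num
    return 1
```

Transformed code:
def f(d, num, m):
    num = num + 18
    if 14 != 19 and 19 < m:
        raise ValueError(m)
    for limit in m:
        d = m // num - d
        if num != d and d < d:
            continue
    d = m
    if 22 < 40:
        d = m
        num -= m
    else:
        d += num
    return 1

7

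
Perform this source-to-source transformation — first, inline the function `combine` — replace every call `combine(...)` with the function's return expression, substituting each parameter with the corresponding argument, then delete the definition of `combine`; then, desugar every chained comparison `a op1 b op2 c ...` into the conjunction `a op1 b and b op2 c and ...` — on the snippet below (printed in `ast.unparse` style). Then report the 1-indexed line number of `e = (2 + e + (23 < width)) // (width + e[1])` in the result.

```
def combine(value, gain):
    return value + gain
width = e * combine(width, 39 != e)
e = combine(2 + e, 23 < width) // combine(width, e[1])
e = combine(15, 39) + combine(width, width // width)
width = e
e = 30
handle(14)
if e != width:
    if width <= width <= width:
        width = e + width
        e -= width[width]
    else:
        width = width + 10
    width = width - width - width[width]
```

2

Transformed code:
width = e * (width + (39 != e))
e = (2 + e + (23 < width)) // (width + e[1])
e = 15 + 39 + (width + width // width)
width = e
e = 30
handle(14)
if e != width:
    if width <= width and width <= width:
        width = e + width
        e -= width[width]
    else:
        width = width + 10
    width = width - width - width[width]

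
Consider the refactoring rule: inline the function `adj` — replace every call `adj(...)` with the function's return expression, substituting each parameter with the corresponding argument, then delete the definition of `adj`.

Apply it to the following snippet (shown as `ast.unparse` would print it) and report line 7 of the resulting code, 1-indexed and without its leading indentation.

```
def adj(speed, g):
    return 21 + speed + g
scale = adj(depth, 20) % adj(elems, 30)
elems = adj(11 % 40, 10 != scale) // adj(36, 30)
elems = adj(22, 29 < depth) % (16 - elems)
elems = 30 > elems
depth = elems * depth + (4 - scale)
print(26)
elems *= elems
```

elems *= elems

Transformed code:
scale = (21 + depth + 20) % (21 + elems + 30)
elems = (21 + 11 % 40 + (10 != scale)) // (21 + 36 + 30)
elems = (21 + 22 + (29 < depth)) % (16 - elems)
elems = 30 > elems
depth = elems * depth + (4 - scale)
print(26)
elems *= elems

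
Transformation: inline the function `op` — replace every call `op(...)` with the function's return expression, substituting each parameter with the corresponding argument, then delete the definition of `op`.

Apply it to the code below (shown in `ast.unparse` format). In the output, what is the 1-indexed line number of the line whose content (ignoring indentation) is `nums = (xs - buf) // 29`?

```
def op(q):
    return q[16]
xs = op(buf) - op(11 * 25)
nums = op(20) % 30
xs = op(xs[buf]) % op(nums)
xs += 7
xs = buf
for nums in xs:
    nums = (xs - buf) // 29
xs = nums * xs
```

7

Transformed code:
xs = buf[16] - (11 * 25)[16]
nums = 20[16] % 30
xs = xs[buf][16] % nums[16]
xs += 7
xs = buf
for nums in xs:
    nums = (xs - buf) // 29
xs = nums * xs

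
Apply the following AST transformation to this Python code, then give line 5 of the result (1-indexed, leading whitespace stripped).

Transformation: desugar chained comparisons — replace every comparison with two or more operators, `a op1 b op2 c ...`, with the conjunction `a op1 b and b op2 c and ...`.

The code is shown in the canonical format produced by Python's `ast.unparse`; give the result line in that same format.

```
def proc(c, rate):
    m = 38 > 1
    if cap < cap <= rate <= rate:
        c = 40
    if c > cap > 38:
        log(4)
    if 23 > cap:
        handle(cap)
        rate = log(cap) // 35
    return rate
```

if c > cap and cap > 38:

Transformed code:
def proc(c, rate):
    m = 38 > 1
    if cap < cap and cap <= rate and (rate <= rate):
        c = 40
    if c > cap and cap > 38:
        log(4)
    if 23 > cap:
        handle(cap)
        rate = log(cap) // 35
    return rate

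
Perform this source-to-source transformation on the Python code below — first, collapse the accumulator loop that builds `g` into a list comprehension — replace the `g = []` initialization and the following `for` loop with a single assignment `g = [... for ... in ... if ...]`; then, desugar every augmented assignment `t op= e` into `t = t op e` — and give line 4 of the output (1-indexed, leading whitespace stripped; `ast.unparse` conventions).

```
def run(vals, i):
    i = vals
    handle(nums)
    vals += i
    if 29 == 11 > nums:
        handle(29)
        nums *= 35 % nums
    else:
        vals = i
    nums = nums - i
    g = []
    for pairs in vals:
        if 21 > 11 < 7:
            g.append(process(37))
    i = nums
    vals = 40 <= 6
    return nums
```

vals = vals + i

Transformed code:
def run(vals, i):
    i = vals
    handle(nums)
    vals = vals + i
    if 29 == 11 > nums:
        handle(29)
        nums = nums * (35 % nums)
    else:
        vals = i
    nums = nums - i
    g = [process(37) for pairs in vals if 21 > 11 < 7]
    i = nums
    vals = 40 <= 6
    return nums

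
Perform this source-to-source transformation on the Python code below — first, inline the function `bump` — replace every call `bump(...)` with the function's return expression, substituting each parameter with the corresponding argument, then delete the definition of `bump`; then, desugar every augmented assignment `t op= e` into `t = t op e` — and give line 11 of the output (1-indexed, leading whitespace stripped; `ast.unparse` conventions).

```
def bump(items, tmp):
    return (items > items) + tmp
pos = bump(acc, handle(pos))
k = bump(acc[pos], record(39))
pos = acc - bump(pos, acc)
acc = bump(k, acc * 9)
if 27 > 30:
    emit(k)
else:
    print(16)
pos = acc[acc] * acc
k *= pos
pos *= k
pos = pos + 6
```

pos = pos * k

Transformed code:
pos = (acc > acc) + handle(pos)
k = (acc[pos] > acc[pos]) + record(39)
pos = acc - ((pos > pos) + acc)
acc = (k > k) + acc * 9
if 27 > 30:
    emit(k)
else:
    print(16)
pos = acc[acc] * acc
k = k * pos
pos = pos * k
pos = pos + 6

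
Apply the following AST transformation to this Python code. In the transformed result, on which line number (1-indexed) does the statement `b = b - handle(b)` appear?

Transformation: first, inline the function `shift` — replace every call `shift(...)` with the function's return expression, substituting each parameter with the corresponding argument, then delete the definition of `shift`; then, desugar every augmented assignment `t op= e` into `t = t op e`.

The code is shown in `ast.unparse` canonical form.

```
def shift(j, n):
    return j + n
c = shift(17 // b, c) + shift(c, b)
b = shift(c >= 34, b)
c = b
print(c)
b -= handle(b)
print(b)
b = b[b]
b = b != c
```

5

Transformed code:
c = 17 // b + c + (c + b)
b = (c >= 34) + b
c = b
print(c)
b = b - handle(b)
print(b)
b = b[b]
b = b != c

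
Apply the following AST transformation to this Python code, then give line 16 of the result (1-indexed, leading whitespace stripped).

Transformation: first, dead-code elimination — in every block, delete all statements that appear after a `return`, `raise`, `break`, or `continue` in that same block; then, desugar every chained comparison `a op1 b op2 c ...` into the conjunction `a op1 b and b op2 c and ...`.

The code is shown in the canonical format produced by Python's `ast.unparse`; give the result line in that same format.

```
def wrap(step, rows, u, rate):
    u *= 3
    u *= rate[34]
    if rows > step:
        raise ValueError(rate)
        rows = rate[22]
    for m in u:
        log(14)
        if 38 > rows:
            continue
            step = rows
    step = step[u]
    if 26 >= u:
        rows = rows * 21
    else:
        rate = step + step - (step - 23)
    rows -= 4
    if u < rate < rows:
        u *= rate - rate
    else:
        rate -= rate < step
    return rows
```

if u < rate and rate < rows:

Transformed code:
def wrap(step, rows, u, rate):
    u *= 3
    u *= rate[34]
    if rows > step:
        raise ValueError(rate)
    for m in u:
        log(14)
        if 38 > rows:
            continue
    step = step[u]
    if 26 >= u:
        rows = rows * 21
    else:
        rate = step + step - (step - 23)
    rows -= 4
    if u < rate and rate < rows:
        u *= rate - rate
    else:
        rate -= rate < step
    return rows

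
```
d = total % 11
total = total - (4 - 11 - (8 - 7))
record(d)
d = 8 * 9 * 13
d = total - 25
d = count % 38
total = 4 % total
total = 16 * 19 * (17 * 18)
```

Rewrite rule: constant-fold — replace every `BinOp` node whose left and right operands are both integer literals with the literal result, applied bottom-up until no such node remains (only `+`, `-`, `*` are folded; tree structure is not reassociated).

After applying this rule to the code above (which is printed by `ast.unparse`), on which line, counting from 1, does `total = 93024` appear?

Transformed code:
d = total % 11
total = total - -8
record(d)
d = 936
d = total - 25
d = count % 38
total = 4 % total
total = 93024

8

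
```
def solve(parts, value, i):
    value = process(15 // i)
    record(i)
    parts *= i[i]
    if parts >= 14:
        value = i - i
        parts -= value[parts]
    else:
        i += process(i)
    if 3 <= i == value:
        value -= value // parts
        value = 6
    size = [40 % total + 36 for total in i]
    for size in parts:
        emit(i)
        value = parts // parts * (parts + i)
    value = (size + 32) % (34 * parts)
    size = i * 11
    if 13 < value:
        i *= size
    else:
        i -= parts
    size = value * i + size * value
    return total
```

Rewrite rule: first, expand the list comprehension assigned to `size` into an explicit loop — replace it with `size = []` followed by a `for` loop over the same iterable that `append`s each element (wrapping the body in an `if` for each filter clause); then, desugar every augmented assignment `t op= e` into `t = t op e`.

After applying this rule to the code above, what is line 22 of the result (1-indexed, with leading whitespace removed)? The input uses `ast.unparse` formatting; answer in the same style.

i = i * size

Transformed code:
def solve(parts, value, i):
    value = process(15 // i)
    record(i)
    parts = parts * i[i]
    if parts >= 14:
        value = i - i
        parts = parts - value[parts]
    else:
        i = i + process(i)
    if 3 <= i == value:
        value = value - value // parts
        value = 6
    size = []
    for total in i:
        size.append(40 % total + 36)
    for size in parts:
        emit(i)
        value = parts // parts * (parts + i)
    value = (size + 32) % (34 * parts)
    size = i * 11
    if 13 < value:
        i = i * size
    else:
        i = i - parts
    size = value * i + size * value
    return total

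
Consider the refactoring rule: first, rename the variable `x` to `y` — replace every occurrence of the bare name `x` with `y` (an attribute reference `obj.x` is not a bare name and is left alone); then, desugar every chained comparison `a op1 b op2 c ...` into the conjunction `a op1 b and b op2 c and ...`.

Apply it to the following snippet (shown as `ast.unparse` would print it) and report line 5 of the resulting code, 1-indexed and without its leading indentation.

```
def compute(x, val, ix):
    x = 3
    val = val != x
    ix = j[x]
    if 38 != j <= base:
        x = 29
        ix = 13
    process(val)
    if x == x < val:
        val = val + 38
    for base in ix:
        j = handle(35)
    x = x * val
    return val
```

if 38 != j and j <= base:

Transformed code:
def compute(y, val, ix):
    y = 3
    val = val != y
    ix = j[y]
    if 38 != j and j <= base:
        y = 29
        ix = 13
    process(val)
    if y == y and y < val:
        val = val + 38
    for base in ix:
        j = handle(35)
    y = y * val
    return val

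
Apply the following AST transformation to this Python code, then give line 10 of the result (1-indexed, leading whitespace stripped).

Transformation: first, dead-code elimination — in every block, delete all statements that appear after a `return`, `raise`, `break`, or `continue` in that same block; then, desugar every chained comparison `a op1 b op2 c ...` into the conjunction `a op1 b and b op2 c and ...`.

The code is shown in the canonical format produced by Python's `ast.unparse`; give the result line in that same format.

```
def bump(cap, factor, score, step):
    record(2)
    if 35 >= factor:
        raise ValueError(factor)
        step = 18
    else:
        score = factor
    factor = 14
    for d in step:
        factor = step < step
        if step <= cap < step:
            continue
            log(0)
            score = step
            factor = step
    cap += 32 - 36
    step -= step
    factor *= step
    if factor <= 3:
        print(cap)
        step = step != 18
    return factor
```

Transformed code:
def bump(cap, factor, score, step):
    record(2)
    if 35 >= factor:
        raise ValueError(factor)
    else:
        score = factor
    factor = 14
    for d in step:
        factor = step < step
        if step <= cap and cap < step:
            continue
    cap += 32 - 36
    step -= step
    factor *= step
    if factor <= 3:
        print(cap)
        step = step != 18
    return factor

if step <= cap and cap < step:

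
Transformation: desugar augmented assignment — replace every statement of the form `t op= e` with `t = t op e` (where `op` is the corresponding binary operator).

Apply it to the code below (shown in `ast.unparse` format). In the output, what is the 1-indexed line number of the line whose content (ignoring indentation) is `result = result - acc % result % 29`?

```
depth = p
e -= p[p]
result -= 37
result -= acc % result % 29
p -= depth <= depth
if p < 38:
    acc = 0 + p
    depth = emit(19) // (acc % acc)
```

Transformed code:
depth = p
e = e - p[p]
result = result - 37
result = result - acc % result % 29
p = p - (depth <= depth)
if p < 38:
    acc = 0 + p
    depth = emit(19) // (acc % acc)

4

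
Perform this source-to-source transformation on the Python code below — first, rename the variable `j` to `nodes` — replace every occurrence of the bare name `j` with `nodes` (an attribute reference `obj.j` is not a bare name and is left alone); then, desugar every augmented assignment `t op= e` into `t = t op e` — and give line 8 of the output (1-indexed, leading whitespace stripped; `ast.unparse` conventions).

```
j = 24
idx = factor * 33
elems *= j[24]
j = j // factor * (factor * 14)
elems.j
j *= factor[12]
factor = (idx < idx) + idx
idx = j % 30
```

Transformed code:
nodes = 24
idx = factor * 33
elems = elems * nodes[24]
nodes = nodes // factor * (factor * 14)
elems.j
nodes = nodes * factor[12]
factor = (idx < idx) + idx
idx = nodes % 30

idx = nodes % 30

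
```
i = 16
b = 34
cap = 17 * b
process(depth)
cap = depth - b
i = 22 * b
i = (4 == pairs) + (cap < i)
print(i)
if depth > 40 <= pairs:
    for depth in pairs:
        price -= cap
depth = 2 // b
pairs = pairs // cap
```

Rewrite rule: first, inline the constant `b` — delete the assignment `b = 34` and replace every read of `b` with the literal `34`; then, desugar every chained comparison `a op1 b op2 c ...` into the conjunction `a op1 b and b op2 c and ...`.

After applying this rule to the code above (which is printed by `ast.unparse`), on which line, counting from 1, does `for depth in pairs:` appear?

Transformed code:
i = 16
cap = 17 * 34
process(depth)
cap = depth - 34
i = 22 * 34
i = (4 == pairs) + (cap < i)
print(i)
if depth > 40 and 40 <= pairs:
    for depth in pairs:
        price -= cap
depth = 2 // 34
pairs = pairs // cap

9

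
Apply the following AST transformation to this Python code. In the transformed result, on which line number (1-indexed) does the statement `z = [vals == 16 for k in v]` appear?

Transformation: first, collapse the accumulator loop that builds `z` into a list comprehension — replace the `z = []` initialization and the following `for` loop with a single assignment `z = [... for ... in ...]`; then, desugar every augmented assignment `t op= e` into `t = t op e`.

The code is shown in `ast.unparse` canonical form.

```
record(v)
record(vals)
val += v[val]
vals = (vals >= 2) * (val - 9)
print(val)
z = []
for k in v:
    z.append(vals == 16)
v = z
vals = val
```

Transformed code:
record(v)
record(vals)
val = val + v[val]
vals = (vals >= 2) * (val - 9)
print(val)
z = [vals == 16 for k in v]
v = z
vals = val

6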